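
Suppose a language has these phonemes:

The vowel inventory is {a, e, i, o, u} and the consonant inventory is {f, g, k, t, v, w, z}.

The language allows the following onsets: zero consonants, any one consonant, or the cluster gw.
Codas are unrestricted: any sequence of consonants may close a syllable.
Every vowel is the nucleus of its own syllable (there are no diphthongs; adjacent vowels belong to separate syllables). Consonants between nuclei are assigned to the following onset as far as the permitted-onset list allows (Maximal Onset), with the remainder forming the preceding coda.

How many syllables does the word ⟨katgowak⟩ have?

3

The vowels are a, o, a — 3 nuclei, so 3 syllables.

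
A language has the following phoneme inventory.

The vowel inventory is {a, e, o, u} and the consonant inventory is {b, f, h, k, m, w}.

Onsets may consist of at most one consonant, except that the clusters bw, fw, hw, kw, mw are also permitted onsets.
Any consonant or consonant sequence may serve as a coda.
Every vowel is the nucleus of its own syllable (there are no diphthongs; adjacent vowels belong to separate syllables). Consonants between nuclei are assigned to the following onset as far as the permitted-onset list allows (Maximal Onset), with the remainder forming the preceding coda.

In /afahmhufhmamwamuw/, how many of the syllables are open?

The vowels are a, a, u, a, a, u — 6 nuclei, so 6 syllables.
σ1/σ2 boundary: just /f/ — single C goes to the following onset.
σ2/σ3 boundary: /hmh/ splits as /hm/ + /h/ (/h/ is the longest suffix that is a licit onset).
σ3/σ4 boundary: /fhm/; trying suffixes from longest down, /m/ is the first permitted one, so coda /fh/ | onset /m/.
σ4/σ5 boundary: /mw/ — entire cluster is a permitted onset → onset /mw/, coda ∅.
σ5/σ6 boundary: /m/ is a single consonant, so it becomes the next onset.
Syllabification: a.fahm.hufh.ma.mwa.muw.
Classifying each syllable: /a/ (open), /fahm/ (closed), /hufh/ (closed), /ma/ (open), /mwa/ (open), /muw/ (closed).
Open syllables: 3.

3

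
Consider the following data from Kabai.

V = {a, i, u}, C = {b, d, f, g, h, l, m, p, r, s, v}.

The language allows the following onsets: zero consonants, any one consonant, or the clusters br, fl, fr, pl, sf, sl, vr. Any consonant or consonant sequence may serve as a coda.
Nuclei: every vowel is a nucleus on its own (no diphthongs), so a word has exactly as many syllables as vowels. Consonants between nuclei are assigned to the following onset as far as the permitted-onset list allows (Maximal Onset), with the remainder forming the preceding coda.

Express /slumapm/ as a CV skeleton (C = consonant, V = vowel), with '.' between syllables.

Vowels present: u, a; each is a nucleus, giving 2 syllables.
Between /u/ (V1) and /a/ (V2): just /m/ — single C goes to the following onset.
Result: slu.mapm.
Mapping each syllable to C/V: /slu/ → CCV, /mapm/ → CVCC.

CCV.CVCC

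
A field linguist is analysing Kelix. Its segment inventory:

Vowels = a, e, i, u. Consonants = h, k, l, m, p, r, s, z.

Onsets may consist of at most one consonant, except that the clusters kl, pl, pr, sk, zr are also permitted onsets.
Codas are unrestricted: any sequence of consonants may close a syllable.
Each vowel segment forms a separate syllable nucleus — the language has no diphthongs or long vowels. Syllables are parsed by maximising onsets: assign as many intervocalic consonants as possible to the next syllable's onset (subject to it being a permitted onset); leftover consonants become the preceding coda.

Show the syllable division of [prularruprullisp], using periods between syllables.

Vowels present: u, a, u, u, i; each is a nucleus, giving 5 syllables.
Between /u/ (V1) and /a/ (V2): /l/ → onset of the next syllable (single consonants are always licit onsets).
Between /a/ (V2) and /u/ (V3): /rr/ — longest licit onset from the right is /r/, leaving /r/ as coda.
Between /u/ (V3) and /u/ (V4): /pr/ is a licit onset in full, so it all attaches to the next syllable.
Between /u/ (V4) and /i/ (V5): /ll/ splits as /l/ + /l/ (/l/ is the longest suffix that is a licit onset).

pru.lar.ru.prul.lisp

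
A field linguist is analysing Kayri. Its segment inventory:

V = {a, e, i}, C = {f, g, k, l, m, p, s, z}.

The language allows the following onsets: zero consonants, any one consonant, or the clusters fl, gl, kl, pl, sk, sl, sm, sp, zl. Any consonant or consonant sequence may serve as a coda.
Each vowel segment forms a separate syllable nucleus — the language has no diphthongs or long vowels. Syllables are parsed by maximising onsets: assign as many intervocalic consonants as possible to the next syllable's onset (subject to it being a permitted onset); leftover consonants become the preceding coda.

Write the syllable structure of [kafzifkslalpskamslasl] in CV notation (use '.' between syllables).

The vowels are a, i, a, a, a — 5 nuclei, so 5 syllables.
σ1/σ2 boundary: cluster /fz/ — the longest permitted-onset suffix is /z/; onset = /z/, preceding coda = /f/.
σ2/σ3 boundary: /fksl/ splits as /fk/ + /sl/ (/sl/ is the longest suffix that is a licit onset).
σ3/σ4 boundary: /lpsk/ splits as /lp/ + /sk/ (/sk/ is the longest suffix that is a licit onset).
σ4/σ5 boundary: /msl/; trying suffixes from longest down, /sl/ is the first permitted one, so coda /m/ | onset /sl/.
Result: kaf.zifk.slalp.skam.slasl.
Mapping each syllable to C/V: /kaf/ → CVC, /zifk/ → CVCC, /slalp/ → CCVCC, /skam/ → CCVC, /slasl/ → CCVCC.

CVC.CVCC.CCVCC.CCVC.CCVCC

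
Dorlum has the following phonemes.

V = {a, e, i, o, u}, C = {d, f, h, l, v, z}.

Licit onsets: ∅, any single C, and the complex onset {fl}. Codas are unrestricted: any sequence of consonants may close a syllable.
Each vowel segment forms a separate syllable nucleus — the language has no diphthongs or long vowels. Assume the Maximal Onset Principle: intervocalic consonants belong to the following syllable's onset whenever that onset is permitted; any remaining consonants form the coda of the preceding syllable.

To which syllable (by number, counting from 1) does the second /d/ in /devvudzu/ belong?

Vowels present: e, u, u; each is a nucleus, giving 3 syllables.
V1 /e/ – V2 /u/: /vv/ splits as /v/ + /v/ (/v/ is the longest suffix that is a licit onset).
V2 /u/ – V3 /u/: /dz/ splits as /d/ + /z/ (/z/ is the longest suffix that is a licit onset).
So the parse is dev.vud.zu.
The second /d/ is in the coda of syllable 2 (/vud/).

2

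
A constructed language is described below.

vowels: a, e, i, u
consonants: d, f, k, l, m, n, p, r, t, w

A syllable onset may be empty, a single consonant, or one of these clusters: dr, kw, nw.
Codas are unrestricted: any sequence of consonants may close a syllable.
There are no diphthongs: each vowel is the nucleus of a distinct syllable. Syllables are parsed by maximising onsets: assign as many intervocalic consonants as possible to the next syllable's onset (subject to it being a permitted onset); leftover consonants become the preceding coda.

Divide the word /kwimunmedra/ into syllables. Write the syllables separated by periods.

The vowels are i, u, e, a — 4 nuclei, so 4 syllables.
σ1/σ2 boundary: just /m/ — single C goes to the following onset.
σ2/σ3 boundary: /nm/; trying suffixes from longest down, /m/ is the first permitted one, so coda /n/ | onset /m/.
σ3/σ4 boundary: /dr/ — entire cluster is a permitted onset → onset /dr/, coda ∅.

kwi.mun.me.dra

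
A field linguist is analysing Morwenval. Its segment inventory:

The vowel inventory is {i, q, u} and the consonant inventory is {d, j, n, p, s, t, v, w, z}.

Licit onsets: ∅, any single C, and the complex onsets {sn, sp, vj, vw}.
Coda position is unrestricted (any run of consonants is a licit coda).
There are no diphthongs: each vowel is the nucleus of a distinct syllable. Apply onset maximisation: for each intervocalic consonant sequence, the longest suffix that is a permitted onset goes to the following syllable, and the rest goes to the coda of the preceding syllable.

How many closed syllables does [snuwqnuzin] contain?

1

Nuclei (vowels): u, q, u, i → 4 syllables.
σ1/σ2 boundary: just /w/ — single C goes to the following onset.
σ2/σ3 boundary: /n/ is a single consonant, so it becomes the next onset.
σ3/σ4 boundary: just /z/ — single C goes to the following onset.
Result: snu.wq.nu.zin.
Classifying each syllable: /snu/ (open), /wq/ (open), /nu/ (open), /zin/ (closed).
Closed syllables: 1.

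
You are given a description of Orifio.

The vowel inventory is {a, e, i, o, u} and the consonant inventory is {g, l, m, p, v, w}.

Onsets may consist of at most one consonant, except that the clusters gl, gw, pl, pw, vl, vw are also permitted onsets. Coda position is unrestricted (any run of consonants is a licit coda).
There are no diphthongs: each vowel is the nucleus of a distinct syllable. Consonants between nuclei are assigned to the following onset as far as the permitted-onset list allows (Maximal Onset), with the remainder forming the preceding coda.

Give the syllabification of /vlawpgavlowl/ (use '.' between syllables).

vlawp.ga.vlowl

Nuclei (vowels): a, a, o → 3 syllables.
/a…a/ gap (V1→V2): /wpg/; trying suffixes from longest down, /g/ is the first permitted one, so coda /wp/ | onset /g/.
/a…o/ gap (V2→V3): /vl/ — entire cluster is a permitted onset → onset /vl/, coda ∅.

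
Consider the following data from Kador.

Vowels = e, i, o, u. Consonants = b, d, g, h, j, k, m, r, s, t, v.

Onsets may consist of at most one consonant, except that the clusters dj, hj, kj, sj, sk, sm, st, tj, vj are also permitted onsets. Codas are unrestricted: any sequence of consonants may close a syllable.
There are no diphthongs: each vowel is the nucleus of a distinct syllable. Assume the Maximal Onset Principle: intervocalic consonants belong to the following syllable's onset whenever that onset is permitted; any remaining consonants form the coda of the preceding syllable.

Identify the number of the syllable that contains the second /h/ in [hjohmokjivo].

1

Vowels present: o, o, i, o; each is a nucleus, giving 4 syllables.
σ1/σ2 boundary: /hm/ — longest licit onset from the right is /m/, leaving /h/ as coda.
σ2/σ3 boundary: cluster /kj/ — /kj/ is itself a permitted onset, so the whole cluster goes right; preceding coda = ∅.
σ3/σ4 boundary: just /v/ — single C goes to the following onset.
So the parse is hjoh.mo.kji.vo.
The second /h/ is in the coda of syllable 1 (/hjoh/).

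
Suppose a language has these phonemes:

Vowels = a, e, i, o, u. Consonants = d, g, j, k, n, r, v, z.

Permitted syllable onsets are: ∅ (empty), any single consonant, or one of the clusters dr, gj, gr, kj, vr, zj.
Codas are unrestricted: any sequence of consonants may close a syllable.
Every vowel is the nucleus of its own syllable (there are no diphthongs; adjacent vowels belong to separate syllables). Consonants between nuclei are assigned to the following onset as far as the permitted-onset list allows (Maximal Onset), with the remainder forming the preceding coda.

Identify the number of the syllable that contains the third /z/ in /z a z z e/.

2

Nuclei (vowels): a, e → 2 syllables.
Between /a/ (V1) and /e/ (V2): cluster /zz/ — the longest permitted-onset suffix is /z/; onset = /z/, preceding coda = /z/.
Syllabification: zaz.ze.
The third /z/ is in the onset of syllable 2 (/ze/).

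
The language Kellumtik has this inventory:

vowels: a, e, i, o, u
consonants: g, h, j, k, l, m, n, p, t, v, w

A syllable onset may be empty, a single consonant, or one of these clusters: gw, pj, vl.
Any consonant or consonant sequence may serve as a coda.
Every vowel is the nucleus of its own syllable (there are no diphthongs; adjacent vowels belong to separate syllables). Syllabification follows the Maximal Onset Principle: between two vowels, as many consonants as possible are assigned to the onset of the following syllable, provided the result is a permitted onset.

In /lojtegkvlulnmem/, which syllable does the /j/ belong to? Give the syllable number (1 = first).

1

Vowels present: o, e, u, e; each is a nucleus, giving 4 syllables.
V1 /o/ – V2 /e/: cluster /jt/ — the longest permitted-onset suffix is /t/; onset = /t/, preceding coda = /j/.
V2 /e/ – V3 /u/: cluster /gkvl/ — the longest permitted-onset suffix is /vl/; onset = /vl/, preceding coda = /gk/.
V3 /u/ – V4 /e/: /lnm/ — longest licit onset from the right is /m/, leaving /ln/ as coda.
Result: loj.tegk.vluln.mem.
The /j/ is in the coda of syllable 1 (/loj/).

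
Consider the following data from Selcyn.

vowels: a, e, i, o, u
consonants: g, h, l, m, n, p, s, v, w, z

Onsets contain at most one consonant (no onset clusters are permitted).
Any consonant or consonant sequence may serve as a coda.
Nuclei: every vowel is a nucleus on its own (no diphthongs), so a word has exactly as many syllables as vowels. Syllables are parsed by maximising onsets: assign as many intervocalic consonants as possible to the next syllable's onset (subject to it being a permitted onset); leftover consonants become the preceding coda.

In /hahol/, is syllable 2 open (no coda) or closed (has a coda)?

Vowels present: a, o; each is a nucleus, giving 2 syllables.
σ1/σ2 boundary: just /h/ — single C goes to the following onset.
Result: ha.hol.
Syllable 2 is /hol/ with coda /l/, so it is closed.

closed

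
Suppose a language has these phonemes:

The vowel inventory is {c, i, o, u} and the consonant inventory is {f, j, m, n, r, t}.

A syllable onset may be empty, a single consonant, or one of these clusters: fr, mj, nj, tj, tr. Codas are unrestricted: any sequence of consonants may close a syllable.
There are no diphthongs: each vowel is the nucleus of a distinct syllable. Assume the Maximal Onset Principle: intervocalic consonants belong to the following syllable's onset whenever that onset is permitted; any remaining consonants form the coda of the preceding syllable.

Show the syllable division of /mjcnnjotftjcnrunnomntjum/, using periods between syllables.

Nuclei (vowels): c, o, c, u, o, u → 6 syllables.
Between /c/ (V1) and /o/ (V2): cluster /nnj/ — the longest permitted-onset suffix is /nj/; onset = /nj/, preceding coda = /n/.
Between /o/ (V2) and /c/ (V3): cluster /tftj/ — the longest permitted-onset suffix is /tj/; onset = /tj/, preceding coda = /tf/.
Between /c/ (V3) and /u/ (V4): cluster /nr/ — the longest permitted-onset suffix is /r/; onset = /r/, preceding coda = /n/.
Between /u/ (V4) and /o/ (V5): /nn/; trying suffixes from longest down, /n/ is the first permitted one, so coda /n/ | onset /n/.
Between /o/ (V5) and /u/ (V6): /mntj/ splits as /mn/ + /tj/ (/tj/ is the longest suffix that is a licit onset).

mjcn.njotf.tjcn.run.nomn.tjum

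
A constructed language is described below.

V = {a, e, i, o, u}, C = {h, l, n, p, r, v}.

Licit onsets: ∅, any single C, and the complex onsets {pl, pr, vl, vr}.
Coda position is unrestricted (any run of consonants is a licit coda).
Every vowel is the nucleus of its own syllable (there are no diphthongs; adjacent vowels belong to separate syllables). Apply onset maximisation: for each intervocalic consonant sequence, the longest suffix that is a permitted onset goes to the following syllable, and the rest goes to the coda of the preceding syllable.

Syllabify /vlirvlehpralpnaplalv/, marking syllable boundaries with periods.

vlir.vleh.pralp.na.plalv

Vowels present: i, e, a, a, a; each is a nucleus, giving 5 syllables.
Between /i/ (V1) and /e/ (V2): /rvl/ splits as /r/ + /vl/ (/vl/ is the longest suffix that is a licit onset).
Between /e/ (V2) and /a/ (V3): cluster /hpr/ — the longest permitted-onset suffix is /pr/; onset = /pr/, preceding coda = /h/.
Between /a/ (V3) and /a/ (V4): /lpn/ splits as /lp/ + /n/ (/n/ is the longest suffix that is a licit onset).
Between /a/ (V4) and /a/ (V5): /pl/ is a licit onset in full, so it all attaches to the next syllable.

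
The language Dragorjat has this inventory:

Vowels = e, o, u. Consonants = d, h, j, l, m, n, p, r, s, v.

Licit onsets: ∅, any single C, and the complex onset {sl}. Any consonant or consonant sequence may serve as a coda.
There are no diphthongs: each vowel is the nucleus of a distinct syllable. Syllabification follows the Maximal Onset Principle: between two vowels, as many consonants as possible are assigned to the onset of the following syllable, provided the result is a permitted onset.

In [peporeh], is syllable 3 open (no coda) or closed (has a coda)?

Nuclei (vowels): e, o, e → 3 syllables.
/e…o/ gap (V1→V2): just /p/ — single C goes to the following onset.
/o…e/ gap (V2→V3): /r/ → onset of the next syllable (single consonants are always licit onsets).
So the parse is pe.po.reh.
Syllable 3 is /reh/ with coda /h/, so it is closed.

closed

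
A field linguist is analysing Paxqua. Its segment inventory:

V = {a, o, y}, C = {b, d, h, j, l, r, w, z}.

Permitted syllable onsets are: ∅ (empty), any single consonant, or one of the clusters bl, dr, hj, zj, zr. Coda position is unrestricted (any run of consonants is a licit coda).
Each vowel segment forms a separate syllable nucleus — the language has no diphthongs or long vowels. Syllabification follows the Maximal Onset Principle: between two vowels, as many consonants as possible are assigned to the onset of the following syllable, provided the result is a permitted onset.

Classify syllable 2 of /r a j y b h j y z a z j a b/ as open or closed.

The vowels are a, y, y, a, a — 5 nuclei, so 5 syllables.
V1 /a/ – V2 /y/: just /j/ — single C goes to the following onset.
V2 /y/ – V3 /y/: cluster /bhj/ — the longest permitted-onset suffix is /hj/; onset = /hj/, preceding coda = /b/.
V3 /y/ – V4 /a/: just /z/ — single C goes to the following onset.
V4 /a/ – V5 /a/: /zj/ — entire cluster is a permitted onset → onset /zj/, coda ∅.
Syllabification: ra.jyb.hjy.za.zjab.
Syllable 2 is /jyb/ with coda /b/, so it is closed.

closed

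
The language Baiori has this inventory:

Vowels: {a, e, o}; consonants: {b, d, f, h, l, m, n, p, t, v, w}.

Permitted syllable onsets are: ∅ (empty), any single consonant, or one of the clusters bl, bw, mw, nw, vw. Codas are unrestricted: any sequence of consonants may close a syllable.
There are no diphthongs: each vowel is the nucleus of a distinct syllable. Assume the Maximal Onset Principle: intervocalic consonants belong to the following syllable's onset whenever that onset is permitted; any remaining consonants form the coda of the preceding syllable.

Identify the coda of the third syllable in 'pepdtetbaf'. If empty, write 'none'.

f

Vowels present: e, e, a; each is a nucleus, giving 3 syllables.
σ1/σ2 boundary: /pdt/ splits as /pd/ + /t/ (/t/ is the longest suffix that is a licit onset).
σ2/σ3 boundary: cluster /tb/ — the longest permitted-onset suffix is /b/; onset = /b/, preceding coda = /t/.
Syllabification: pepd.tet.baf.
Syllable 3 is /baf/: onset /b/, nucleus /a/, coda /f/.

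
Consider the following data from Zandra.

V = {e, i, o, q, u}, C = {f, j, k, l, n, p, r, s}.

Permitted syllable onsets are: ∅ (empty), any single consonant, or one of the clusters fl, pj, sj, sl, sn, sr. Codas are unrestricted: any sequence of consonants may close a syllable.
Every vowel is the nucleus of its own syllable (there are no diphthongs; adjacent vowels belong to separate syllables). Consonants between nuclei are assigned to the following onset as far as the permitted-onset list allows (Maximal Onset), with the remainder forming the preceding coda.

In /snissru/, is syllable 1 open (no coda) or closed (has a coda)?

closed

Nuclei (vowels): i, u → 2 syllables.
σ1/σ2 boundary: /ssr/ splits as /s/ + /sr/ (/sr/ is the longest suffix that is a licit onset).
So the parse is snis.sru.
Syllable 1 is /snis/ with coda /s/, so it is closed.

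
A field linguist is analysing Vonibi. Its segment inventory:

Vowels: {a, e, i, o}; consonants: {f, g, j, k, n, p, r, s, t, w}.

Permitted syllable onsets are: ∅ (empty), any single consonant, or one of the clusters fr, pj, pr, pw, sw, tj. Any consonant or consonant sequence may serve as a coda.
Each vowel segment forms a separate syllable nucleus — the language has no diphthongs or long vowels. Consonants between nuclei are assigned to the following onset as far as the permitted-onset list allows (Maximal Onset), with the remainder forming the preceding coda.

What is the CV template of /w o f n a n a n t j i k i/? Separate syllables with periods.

Vowels present: o, a, a, i, i; each is a nucleus, giving 5 syllables.
Between /o/ (V1) and /a/ (V2): /fn/; trying suffixes from longest down, /n/ is the first permitted one, so coda /f/ | onset /n/.
Between /a/ (V2) and /a/ (V3): /n/ is a single consonant, so it becomes the next onset.
Between /a/ (V3) and /i/ (V4): /ntj/ splits as /n/ + /tj/ (/tj/ is the longest suffix that is a licit onset).
Between /i/ (V4) and /i/ (V5): just /k/ — single C goes to the following onset.
Putting it together: wof.na.nan.tji.ki.
Mapping each syllable to C/V: /wof/ → CVC, /na/ → CV, /nan/ → CVC, /tji/ → CCV, /ki/ → CV.

CVC.CV.CVC.CCV.CV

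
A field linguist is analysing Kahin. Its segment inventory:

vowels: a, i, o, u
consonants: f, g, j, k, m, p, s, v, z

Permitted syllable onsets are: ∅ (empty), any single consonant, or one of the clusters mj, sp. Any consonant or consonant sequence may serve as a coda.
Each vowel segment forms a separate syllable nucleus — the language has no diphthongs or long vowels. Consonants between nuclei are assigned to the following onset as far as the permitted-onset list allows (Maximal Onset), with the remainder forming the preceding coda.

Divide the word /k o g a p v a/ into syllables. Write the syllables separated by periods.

ko.gap.va

Vowels present: o, a, a; each is a nucleus, giving 3 syllables.
σ1/σ2 boundary: just /g/ — single C goes to the following onset.
σ2/σ3 boundary: cluster /pv/ — the longest permitted-onset suffix is /v/; onset = /v/, preceding coda = /p/.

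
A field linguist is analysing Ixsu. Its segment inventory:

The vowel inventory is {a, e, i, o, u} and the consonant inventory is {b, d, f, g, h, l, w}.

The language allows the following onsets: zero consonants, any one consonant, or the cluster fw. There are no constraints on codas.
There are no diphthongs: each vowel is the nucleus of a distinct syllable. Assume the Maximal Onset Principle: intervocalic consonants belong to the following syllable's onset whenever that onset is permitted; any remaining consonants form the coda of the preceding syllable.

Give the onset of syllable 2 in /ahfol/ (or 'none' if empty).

Nuclei (vowels): a, o → 2 syllables.
σ1/σ2 boundary: /hf/ — longest licit onset from the right is /f/, leaving /h/ as coda.
Syllabification: ah.fol.
Syllable 2 is /fol/: onset /f/, nucleus /o/, coda /l/.

f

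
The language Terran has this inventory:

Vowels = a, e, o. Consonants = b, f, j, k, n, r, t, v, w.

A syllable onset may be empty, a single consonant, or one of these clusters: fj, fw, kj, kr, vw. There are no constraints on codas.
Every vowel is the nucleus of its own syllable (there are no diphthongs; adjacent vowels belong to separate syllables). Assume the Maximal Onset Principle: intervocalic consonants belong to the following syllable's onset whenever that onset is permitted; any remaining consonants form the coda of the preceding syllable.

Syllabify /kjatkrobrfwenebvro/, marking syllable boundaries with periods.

kjat.krobr.fwe.nebv.ro

Nuclei (vowels): a, o, e, e, o → 5 syllables.
Between /a/ (V1) and /o/ (V2): cluster /tkr/ — the longest permitted-onset suffix is /kr/; onset = /kr/, preceding coda = /t/.
Between /o/ (V2) and /e/ (V3): /brfw/ — longest licit onset from the right is /fw/, leaving /br/ as coda.
Between /e/ (V3) and /e/ (V4): just /n/ — single C goes to the following onset.
Between /e/ (V4) and /o/ (V5): /bvr/; trying suffixes from longest down, /r/ is the first permitted one, so coda /bv/ | onset /r/.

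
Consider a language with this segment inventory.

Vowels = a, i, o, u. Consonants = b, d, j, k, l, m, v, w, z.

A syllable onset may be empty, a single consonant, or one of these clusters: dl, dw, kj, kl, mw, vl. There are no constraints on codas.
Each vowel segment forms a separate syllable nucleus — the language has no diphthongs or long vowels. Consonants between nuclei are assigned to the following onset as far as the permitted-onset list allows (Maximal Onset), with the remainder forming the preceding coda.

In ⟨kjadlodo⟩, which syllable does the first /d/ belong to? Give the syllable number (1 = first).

The vowels are a, o, o — 3 nuclei, so 3 syllables.
σ1/σ2 boundary: cluster /dl/ — /dl/ is itself a permitted onset, so the whole cluster goes right; preceding coda = ∅.
σ2/σ3 boundary: /d/ is a single consonant, so it becomes the next onset.
Putting it together: kja.dlo.do.
The first /d/ is in the onset of syllable 2 (/dlo/).

2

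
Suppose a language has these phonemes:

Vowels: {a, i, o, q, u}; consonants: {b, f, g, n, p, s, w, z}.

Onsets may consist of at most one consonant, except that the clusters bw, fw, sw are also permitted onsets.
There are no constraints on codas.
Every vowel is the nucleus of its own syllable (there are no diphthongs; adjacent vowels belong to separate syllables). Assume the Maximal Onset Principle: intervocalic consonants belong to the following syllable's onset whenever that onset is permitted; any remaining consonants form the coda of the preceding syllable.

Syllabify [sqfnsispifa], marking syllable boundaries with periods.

Nuclei (vowels): q, i, i, a → 4 syllables.
σ1/σ2 boundary: cluster /fns/ — the longest permitted-onset suffix is /s/; onset = /s/, preceding coda = /fn/.
σ2/σ3 boundary: cluster /sp/ — the longest permitted-onset suffix is /p/; onset = /p/, preceding coda = /s/.
σ3/σ4 boundary: just /f/ — single C goes to the following onset.

sqfn.sis.pi.fa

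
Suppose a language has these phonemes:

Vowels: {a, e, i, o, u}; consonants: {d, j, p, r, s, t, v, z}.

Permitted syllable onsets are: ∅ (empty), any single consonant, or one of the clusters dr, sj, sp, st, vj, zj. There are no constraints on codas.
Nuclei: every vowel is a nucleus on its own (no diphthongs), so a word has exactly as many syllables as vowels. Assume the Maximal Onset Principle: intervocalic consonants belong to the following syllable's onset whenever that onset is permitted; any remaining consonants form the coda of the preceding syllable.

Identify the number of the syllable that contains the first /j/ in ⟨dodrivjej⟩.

Vowels present: o, i, e; each is a nucleus, giving 3 syllables.
Between /o/ (V1) and /i/ (V2): cluster /dr/ — /dr/ is itself a permitted onset, so the whole cluster goes right; preceding coda = ∅.
Between /i/ (V2) and /e/ (V3): cluster /vj/ — /vj/ is itself a permitted onset, so the whole cluster goes right; preceding coda = ∅.
Syllabification: do.dri.vjej.
The first /j/ is in the onset of syllable 3 (/vjej/).

3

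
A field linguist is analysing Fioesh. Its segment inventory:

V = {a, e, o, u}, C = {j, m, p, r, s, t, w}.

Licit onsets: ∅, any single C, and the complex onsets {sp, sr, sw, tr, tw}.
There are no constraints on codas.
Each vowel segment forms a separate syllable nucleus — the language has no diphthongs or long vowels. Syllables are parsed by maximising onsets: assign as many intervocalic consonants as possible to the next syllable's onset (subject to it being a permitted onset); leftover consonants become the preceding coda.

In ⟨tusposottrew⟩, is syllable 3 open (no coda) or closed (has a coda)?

The vowels are u, o, o, e — 4 nuclei, so 4 syllables.
V1 /u/ – V2 /o/: /sp/ — entire cluster is a permitted onset → onset /sp/, coda ∅.
V2 /o/ – V3 /o/: just /s/ — single C goes to the following onset.
V3 /o/ – V4 /e/: cluster /ttr/ — the longest permitted-onset suffix is /tr/; onset = /tr/, preceding coda = /t/.
So the parse is tu.spo.sot.trew.
Syllable 3 is /sot/ with coda /t/, so it is closed.

closed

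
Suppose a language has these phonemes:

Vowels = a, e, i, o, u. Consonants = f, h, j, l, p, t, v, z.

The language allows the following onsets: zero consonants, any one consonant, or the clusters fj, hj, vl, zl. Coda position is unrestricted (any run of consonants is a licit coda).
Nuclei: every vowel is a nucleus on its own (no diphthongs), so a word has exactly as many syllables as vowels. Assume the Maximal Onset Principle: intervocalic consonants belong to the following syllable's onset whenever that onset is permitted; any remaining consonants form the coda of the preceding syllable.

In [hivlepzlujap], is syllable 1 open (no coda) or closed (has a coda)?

open

Vowels present: i, e, u, a; each is a nucleus, giving 4 syllables.
σ1/σ2 boundary: cluster /vl/ — /vl/ is itself a permitted onset, so the whole cluster goes right; preceding coda = ∅.
σ2/σ3 boundary: /pzl/; trying suffixes from longest down, /zl/ is the first permitted one, so coda /p/ | onset /zl/.
σ3/σ4 boundary: /j/ is a single consonant, so it becomes the next onset.
So the parse is hi.vlep.zlu.jap.
Syllable 1 is /hi/; it ends in its nucleus with no coda, so it is open.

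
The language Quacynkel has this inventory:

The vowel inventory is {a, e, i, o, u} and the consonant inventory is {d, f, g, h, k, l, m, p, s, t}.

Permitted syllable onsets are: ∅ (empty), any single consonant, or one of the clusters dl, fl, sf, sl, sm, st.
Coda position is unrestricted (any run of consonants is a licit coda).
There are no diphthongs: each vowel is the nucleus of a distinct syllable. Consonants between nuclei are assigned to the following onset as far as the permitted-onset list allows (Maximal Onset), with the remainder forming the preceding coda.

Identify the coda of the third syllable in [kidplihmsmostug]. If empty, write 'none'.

Nuclei (vowels): i, i, o, u → 4 syllables.
/i…i/ gap (V1→V2): cluster /dpl/ — the longest permitted-onset suffix is /l/; onset = /l/, preceding coda = /dp/.
/i…o/ gap (V2→V3): /hmsm/; trying suffixes from longest down, /sm/ is the first permitted one, so coda /hm/ | onset /sm/.
/o…u/ gap (V3→V4): /st/ — entire cluster is a permitted onset → onset /st/, coda ∅.
Putting it together: kidp.lihm.smo.stug.
Syllable 3 is /smo/: onset /sm/, nucleus /o/, coda ∅.

none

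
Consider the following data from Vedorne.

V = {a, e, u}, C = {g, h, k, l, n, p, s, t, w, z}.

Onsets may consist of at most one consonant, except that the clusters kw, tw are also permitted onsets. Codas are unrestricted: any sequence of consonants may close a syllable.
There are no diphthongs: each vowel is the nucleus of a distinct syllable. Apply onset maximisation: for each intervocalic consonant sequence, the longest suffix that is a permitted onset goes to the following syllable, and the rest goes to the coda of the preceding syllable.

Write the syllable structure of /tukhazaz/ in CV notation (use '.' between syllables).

CVC.CV.CVC

Nuclei (vowels): u, a, a → 3 syllables.
/u…a/ gap (V1→V2): /kh/ — longest licit onset from the right is /h/, leaving /k/ as coda.
/a…a/ gap (V2→V3): /z/ is a single consonant, so it becomes the next onset.
Putting it together: tuk.ha.zaz.
Mapping each syllable to C/V: /tuk/ → CVC, /ha/ → CV, /zaz/ → CVC.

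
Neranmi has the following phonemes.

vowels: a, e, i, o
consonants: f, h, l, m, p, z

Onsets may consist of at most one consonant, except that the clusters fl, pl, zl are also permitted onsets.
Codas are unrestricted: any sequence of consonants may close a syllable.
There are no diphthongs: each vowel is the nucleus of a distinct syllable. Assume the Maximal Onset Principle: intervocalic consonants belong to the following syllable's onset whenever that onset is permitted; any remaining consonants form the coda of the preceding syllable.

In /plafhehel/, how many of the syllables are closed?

The vowels are a, e, e — 3 nuclei, so 3 syllables.
σ1/σ2 boundary: cluster /fh/ — the longest permitted-onset suffix is /h/; onset = /h/, preceding coda = /f/.
σ2/σ3 boundary: just /h/ — single C goes to the following onset.
Syllabification: plaf.he.hel.
Classifying each syllable: /plaf/ (closed), /he/ (open), /hel/ (closed).
Closed syllables: 2.

2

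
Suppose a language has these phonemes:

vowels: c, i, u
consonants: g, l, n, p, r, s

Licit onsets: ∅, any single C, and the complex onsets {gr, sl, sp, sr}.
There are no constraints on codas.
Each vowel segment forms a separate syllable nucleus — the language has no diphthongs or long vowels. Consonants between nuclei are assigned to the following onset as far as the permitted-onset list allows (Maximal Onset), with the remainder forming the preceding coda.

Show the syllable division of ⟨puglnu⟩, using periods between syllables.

pugl.nu

Nuclei (vowels): u, u → 2 syllables.
Between /u/ (V1) and /u/ (V2): /gln/; trying suffixes from longest down, /n/ is the first permitted one, so coda /gl/ | onset /n/.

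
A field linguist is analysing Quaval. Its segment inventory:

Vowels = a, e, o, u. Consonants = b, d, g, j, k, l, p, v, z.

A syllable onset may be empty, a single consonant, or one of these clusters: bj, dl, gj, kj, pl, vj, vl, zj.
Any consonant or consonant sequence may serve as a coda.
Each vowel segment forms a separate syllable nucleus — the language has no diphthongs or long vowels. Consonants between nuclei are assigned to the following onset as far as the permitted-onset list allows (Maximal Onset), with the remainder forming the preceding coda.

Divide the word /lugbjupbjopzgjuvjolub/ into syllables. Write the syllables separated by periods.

The vowels are u, u, o, u, o, u — 6 nuclei, so 6 syllables.
/u…u/ gap (V1→V2): /gbj/ splits as /g/ + /bj/ (/bj/ is the longest suffix that is a licit onset).
/u…o/ gap (V2→V3): /pbj/ splits as /p/ + /bj/ (/bj/ is the longest suffix that is a licit onset).
/o…u/ gap (V3→V4): /pzgj/ — longest licit onset from the right is /gj/, leaving /pz/ as coda.
/u…o/ gap (V4→V5): cluster /vj/ — /vj/ is itself a permitted onset, so the whole cluster goes right; preceding coda = ∅.
/o…u/ gap (V5→V6): /l/ is a single consonant, so it becomes the next onset.

lug.bjup.bjopz.gju.vjo.lub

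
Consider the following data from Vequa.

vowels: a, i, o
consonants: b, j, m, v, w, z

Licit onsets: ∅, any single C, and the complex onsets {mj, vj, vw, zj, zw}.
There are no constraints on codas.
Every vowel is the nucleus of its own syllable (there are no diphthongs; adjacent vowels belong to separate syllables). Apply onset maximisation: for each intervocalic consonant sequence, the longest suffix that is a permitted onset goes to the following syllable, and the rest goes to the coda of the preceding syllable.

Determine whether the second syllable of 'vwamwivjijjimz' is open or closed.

Vowels present: a, i, i, i; each is a nucleus, giving 4 syllables.
/a…i/ gap (V1→V2): cluster /mw/ — the longest permitted-onset suffix is /w/; onset = /w/, preceding coda = /m/.
/i…i/ gap (V2→V3): /vj/ — entire cluster is a permitted onset → onset /vj/, coda ∅.
/i…i/ gap (V3→V4): cluster /jj/ — the longest permitted-onset suffix is /j/; onset = /j/, preceding coda = /j/.
Putting it together: vwam.wi.vjij.jimz.
Syllable 2 is /wi/; it ends in its nucleus with no coda, so it is open.

open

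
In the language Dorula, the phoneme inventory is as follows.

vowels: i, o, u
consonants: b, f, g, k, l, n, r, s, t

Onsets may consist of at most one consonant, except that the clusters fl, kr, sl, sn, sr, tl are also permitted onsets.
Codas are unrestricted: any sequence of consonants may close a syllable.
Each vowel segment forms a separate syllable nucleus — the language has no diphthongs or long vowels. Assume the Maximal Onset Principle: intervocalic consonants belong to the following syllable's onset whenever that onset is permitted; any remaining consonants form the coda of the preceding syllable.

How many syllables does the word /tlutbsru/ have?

Vowels present: u, u; each is a nucleus, giving 2 syllables.

2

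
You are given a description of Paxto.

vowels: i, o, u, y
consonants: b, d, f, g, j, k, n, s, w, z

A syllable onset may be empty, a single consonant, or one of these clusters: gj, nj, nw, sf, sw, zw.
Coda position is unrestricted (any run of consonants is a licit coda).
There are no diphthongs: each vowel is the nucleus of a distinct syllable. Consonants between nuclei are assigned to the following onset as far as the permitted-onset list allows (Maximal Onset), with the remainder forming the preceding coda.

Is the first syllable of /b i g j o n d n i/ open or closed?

open

The vowels are i, o, i — 3 nuclei, so 3 syllables.
/i…o/ gap (V1→V2): cluster /gj/ — /gj/ is itself a permitted onset, so the whole cluster goes right; preceding coda = ∅.
/o…i/ gap (V2→V3): /ndn/; trying suffixes from longest down, /n/ is the first permitted one, so coda /nd/ | onset /n/.
So the parse is bi.gjond.ni.
Syllable 1 is /bi/; it ends in its nucleus with no coda, so it is open.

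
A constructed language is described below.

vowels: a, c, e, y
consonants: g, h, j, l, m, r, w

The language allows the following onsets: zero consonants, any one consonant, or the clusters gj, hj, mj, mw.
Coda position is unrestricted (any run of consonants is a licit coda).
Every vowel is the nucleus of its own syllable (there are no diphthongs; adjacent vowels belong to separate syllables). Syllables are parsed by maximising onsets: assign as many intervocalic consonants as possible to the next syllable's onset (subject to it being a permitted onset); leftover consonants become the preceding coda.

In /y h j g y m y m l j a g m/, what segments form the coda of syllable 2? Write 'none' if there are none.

none

Nuclei (vowels): y, y, y, a → 4 syllables.
V1 /y/ – V2 /y/: /hjg/ splits as /hj/ + /g/ (/g/ is the longest suffix that is a licit onset).
V2 /y/ – V3 /y/: /m/ is a single consonant, so it becomes the next onset.
V3 /y/ – V4 /a/: /mlj/; trying suffixes from longest down, /j/ is the first permitted one, so coda /ml/ | onset /j/.
Syllabification: yhj.gy.myml.jagm.
Syllable 2 is /gy/: onset /g/, nucleus /y/, coda ∅.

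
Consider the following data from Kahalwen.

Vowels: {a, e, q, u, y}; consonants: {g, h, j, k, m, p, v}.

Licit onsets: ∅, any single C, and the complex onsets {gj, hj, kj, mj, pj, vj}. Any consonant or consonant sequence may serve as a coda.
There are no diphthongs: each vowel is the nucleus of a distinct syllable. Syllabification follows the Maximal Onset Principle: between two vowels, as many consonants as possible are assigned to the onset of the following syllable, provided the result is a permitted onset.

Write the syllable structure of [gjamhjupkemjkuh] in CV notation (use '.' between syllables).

Vowels present: a, u, e, u; each is a nucleus, giving 4 syllables.
σ1/σ2 boundary: /mhj/ splits as /m/ + /hj/ (/hj/ is the longest suffix that is a licit onset).
σ2/σ3 boundary: /pk/ — longest licit onset from the right is /k/, leaving /p/ as coda.
σ3/σ4 boundary: /mjk/ — longest licit onset from the right is /k/, leaving /mj/ as coda.
Putting it together: gjam.hjup.kemj.kuh.
Mapping each syllable to C/V: /gjam/ → CCVC, /hjup/ → CCVC, /kemj/ → CVCC, /kuh/ → CVC.

CCVC.CCVC.CVCC.CVC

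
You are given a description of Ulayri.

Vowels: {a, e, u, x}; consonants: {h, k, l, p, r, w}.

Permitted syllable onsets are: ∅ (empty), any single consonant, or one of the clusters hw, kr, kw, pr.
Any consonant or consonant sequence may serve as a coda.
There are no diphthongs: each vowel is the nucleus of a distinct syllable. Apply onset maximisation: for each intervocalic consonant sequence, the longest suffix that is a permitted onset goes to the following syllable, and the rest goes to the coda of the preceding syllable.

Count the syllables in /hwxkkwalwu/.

Nuclei (vowels): x, a, u → 3 syllables.

3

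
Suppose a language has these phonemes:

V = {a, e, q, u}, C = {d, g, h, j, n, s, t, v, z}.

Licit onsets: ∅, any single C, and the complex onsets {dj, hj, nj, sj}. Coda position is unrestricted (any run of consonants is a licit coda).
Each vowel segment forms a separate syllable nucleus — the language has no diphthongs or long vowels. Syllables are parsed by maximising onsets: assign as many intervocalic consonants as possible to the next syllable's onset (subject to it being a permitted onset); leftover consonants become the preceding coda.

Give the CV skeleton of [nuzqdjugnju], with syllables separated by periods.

CV.CV.CCVC.CCV

The vowels are u, q, u, u — 4 nuclei, so 4 syllables.
/u…q/ gap (V1→V2): /z/ → onset of the next syllable (single consonants are always licit onsets).
/q…u/ gap (V2→V3): cluster /dj/ — /dj/ is itself a permitted onset, so the whole cluster goes right; preceding coda = ∅.
/u…u/ gap (V3→V4): cluster /gnj/ — the longest permitted-onset suffix is /nj/; onset = /nj/, preceding coda = /g/.
Syllabification: nu.zq.djug.nju.
Mapping each syllable to C/V: /nu/ → CV, /zq/ → CV, /djug/ → CCVC, /nju/ → CCV.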